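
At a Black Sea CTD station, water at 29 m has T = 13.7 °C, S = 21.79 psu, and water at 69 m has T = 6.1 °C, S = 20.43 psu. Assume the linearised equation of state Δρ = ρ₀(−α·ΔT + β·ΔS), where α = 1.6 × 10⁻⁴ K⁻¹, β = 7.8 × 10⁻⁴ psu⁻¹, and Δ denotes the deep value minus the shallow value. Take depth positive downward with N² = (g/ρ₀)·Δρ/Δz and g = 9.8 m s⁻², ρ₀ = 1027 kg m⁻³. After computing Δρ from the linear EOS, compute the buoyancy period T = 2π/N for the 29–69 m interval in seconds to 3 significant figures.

1.02 × 10³ s

ΔT = -7.6 K, ΔS = -1.36 psu (deep − shallow).
Δρ/ρ₀ = −αΔT + βΔS = 1.216 × 10⁻³ − 1.0608 × 10⁻³ = 1.552 × 10⁻⁴, so Δρ ≈ 0.1594 kg m⁻³.
N² = (g/ρ₀)·Δρ/Δz = g·(Δρ/ρ₀)/Δz = 9.8 × 1.552 × 10⁻⁴ / 40 = 3.8024 × 10⁻⁵ s⁻².
N = √(3.8024 × 10⁻⁵) = 6.1664 × 10⁻³ rad s⁻¹ → T = 2π/N = 1.0189 × 10³ s ≈ 1.02 × 10³ s.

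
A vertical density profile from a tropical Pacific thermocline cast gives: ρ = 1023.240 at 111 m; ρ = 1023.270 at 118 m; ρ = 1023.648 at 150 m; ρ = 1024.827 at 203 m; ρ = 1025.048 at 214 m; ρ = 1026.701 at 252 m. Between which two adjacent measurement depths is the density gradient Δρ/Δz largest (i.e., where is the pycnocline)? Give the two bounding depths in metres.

214–252 m

Compute the density gradient over each adjacent pair:
  111–118 m: Δρ/Δz = 0.030/7 = 4.3 × 10⁻³ kg m⁻⁴
  118–150 m: Δρ/Δz = 0.378/32 = 0.012 kg m⁻⁴
  150–203 m: Δρ/Δz = 1.179/53 = 0.022 kg m⁻⁴
  203–214 m: Δρ/Δz = 0.221/11 = 0.020 kg m⁻⁴
  214–252 m: Δρ/Δz = 1.653/38 = 0.044 kg m⁻⁴
The largest gradient is in the 214–252 m interval — the pycnocline.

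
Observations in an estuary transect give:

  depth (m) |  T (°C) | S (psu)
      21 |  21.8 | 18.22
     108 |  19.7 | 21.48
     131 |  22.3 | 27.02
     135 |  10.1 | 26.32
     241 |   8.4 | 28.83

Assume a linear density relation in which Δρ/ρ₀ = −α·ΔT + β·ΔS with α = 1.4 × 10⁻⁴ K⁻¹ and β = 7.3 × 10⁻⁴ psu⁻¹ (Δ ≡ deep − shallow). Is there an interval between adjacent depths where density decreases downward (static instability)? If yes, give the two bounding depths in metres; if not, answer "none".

none

Evaluate Δρ/ρ₀ = −αΔT + βΔS across each adjacent pair:
  21–108 m: −αΔT+βΔS = −(1.4 × 10⁻⁴)(-2.1)+(7.3 × 10⁻⁴)(+3.26) = 2.7 × 10⁻³ → stable
  108–131 m: −αΔT+βΔS = −(1.4 × 10⁻⁴)(+2.6)+(7.3 × 10⁻⁴)(+5.54) = 3.7 × 10⁻³ → stable
  131–135 m: −αΔT+βΔS = −(1.4 × 10⁻⁴)(-12.2)+(7.3 × 10⁻⁴)(-0.70) = 1.2 × 10⁻³ → stable
  135–241 m: −αΔT+βΔS = −(1.4 × 10⁻⁴)(-1.7)+(7.3 × 10⁻⁴)(+2.51) = 2.1 × 10⁻³ → stable
Every interval has Δρ > 0: the column is stably stratified throughout.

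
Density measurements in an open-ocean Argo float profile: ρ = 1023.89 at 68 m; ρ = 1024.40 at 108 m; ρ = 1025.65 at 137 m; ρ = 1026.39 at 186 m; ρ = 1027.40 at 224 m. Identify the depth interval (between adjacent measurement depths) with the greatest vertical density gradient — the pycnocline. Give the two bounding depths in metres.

Compute the density gradient over each adjacent pair:
  68–108 m: Δρ/Δz = 0.51/40 = 0.013 kg m⁻⁴
  108–137 m: Δρ/Δz = 1.25/29 = 0.043 kg m⁻⁴
  137–186 m: Δρ/Δz = 0.74/49 = 0.015 kg m⁻⁴
  186–224 m: Δρ/Δz = 1.01/38 = 0.027 kg m⁻⁴
The largest gradient is in the 108–137 m interval — the pycnocline.

108–137 m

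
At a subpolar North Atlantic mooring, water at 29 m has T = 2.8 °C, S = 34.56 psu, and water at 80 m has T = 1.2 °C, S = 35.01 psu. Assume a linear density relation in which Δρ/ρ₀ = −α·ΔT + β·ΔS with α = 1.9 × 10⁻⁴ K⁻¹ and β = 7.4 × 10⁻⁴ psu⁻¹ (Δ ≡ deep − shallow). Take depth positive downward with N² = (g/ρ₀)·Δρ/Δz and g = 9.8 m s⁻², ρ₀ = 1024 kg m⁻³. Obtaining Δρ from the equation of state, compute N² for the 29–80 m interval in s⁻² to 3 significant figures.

ΔT = -1.6 K, ΔS = +0.45 psu (deep − shallow).
Δρ/ρ₀ = −αΔT + βΔS = 3.04 × 10⁻⁴ + 3.33 × 10⁻⁴ = 6.37 × 10⁻⁴, so Δρ ≈ 0.6523 kg m⁻³.
N² = (g/ρ₀)·Δρ/Δz = g·(Δρ/ρ₀)/Δz = 9.8 × 6.37 × 10⁻⁴ / 51 = 1.2240 × 10⁻⁴ s⁻² ≈ 1.22 × 10⁻⁴ s⁻².

1.22 × 10⁻⁴ s⁻²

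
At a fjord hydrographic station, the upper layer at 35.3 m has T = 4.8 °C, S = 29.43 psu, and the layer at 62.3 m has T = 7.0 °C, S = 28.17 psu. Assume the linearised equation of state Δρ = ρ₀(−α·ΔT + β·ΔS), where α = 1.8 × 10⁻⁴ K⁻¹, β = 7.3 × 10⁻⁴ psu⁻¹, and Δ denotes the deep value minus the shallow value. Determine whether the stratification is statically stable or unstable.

ΔT = 7.0 − 4.8 = +2.2 K and ΔS = 28.17 − 29.43 = -1.26 psu (deep − shallow).
−αΔT = -3.96 × 10⁻⁴; βΔS = -9.198 × 10⁻⁴; sum Δρ/ρ₀ = -1.3158 × 10⁻³.
Δρ/ρ₀ < 0, so Δρ < 0: deeper water is lighter → statically unstable; the column would overturn.

unstable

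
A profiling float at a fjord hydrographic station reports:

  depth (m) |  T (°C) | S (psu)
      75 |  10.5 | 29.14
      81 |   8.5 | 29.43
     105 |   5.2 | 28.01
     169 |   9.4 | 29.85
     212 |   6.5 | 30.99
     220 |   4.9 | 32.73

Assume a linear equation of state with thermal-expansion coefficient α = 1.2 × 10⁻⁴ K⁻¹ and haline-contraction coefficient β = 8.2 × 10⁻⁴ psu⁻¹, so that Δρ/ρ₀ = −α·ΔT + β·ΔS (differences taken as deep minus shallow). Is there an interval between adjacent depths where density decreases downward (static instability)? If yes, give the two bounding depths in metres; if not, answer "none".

Evaluate Δρ/ρ₀ = −αΔT + βΔS across each adjacent pair:
  75–81 m: −αΔT+βΔS = −(1.2 × 10⁻⁴)(-2.0)+(8.2 × 10⁻⁴)(+0.29) = 4.8 × 10⁻⁴ → stable
  81–105 m: −αΔT+βΔS = −(1.2 × 10⁻⁴)(-3.3)+(8.2 × 10⁻⁴)(-1.42) = -7.7 × 10⁻⁴ → UNSTABLE
  105–169 m: −αΔT+βΔS = −(1.2 × 10⁻⁴)(+4.2)+(8.2 × 10⁻⁴)(+1.84) = 1.0 × 10⁻³ → stable
  169–212 m: −αΔT+βΔS = −(1.2 × 10⁻⁴)(-2.9)+(8.2 × 10⁻⁴)(+1.14) = 1.3 × 10⁻³ → stable
  212–220 m: −αΔT+βΔS = −(1.2 × 10⁻⁴)(-1.6)+(8.2 × 10⁻⁴)(+1.74) = 1.6 × 10⁻³ → stable
The 81–105 m interval has Δρ < 0: lighter water underlies denser water.

81–105 m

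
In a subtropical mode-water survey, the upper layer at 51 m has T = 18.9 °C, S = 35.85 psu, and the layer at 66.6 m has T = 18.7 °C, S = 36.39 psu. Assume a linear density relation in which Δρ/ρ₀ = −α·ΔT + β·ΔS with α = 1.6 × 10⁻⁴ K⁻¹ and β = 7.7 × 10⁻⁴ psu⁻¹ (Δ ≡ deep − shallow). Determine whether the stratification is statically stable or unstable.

ΔT = 18.7 − 18.9 = -0.2 K and ΔS = 36.39 − 35.85 = +0.54 psu (deep − shallow).
−αΔT = 3.20 × 10⁻⁵; βΔS = 4.158 × 10⁻⁴; sum Δρ/ρ₀ = 4.478 × 10⁻⁴.
Δρ/ρ₀ > 0, so Δρ > 0: deeper water is denser → statically stable.

stable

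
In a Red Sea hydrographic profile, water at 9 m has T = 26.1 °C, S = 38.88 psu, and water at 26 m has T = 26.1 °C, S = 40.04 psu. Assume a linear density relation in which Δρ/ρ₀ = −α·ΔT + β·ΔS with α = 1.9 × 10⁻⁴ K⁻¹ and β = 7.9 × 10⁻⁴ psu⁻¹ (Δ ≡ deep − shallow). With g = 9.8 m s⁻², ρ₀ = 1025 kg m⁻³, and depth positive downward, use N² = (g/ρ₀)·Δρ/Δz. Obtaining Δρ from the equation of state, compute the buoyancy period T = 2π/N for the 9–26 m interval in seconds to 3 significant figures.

273 s

ΔT = +0.0 K, ΔS = +1.16 psu (deep − shallow).
Δρ/ρ₀ = −αΔT + βΔS = 0 + 9.164 × 10⁻⁴ = 9.164 × 10⁻⁴, so Δρ ≈ 0.9393 kg m⁻³.
N² = (g/ρ₀)·Δρ/Δz = g·(Δρ/ρ₀)/Δz = 9.8 × 9.164 × 10⁻⁴ / 17 = 5.2828 × 10⁻⁴ s⁻².
N = √(5.2828 × 10⁻⁴) = 0.022984 rad s⁻¹ → T = 2π/N = 273.37 s ≈ 273 s.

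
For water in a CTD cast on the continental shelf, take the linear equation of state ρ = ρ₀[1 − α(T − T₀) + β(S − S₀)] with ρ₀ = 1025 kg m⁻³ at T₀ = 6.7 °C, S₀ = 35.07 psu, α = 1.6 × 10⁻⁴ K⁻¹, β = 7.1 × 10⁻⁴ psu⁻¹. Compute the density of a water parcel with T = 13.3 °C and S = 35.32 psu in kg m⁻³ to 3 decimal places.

1024.100 kg m⁻³

T − T₀ = +6.6 K, S − S₀ = +0.25 psu.
Bracket = 1 − α·(+6.6) + β·(+0.25) = 1 + (-8.785 × 10⁻⁴) = 0.9991215.
ρ = 1025 × 0.9991215 = 1024.100 kg m⁻³.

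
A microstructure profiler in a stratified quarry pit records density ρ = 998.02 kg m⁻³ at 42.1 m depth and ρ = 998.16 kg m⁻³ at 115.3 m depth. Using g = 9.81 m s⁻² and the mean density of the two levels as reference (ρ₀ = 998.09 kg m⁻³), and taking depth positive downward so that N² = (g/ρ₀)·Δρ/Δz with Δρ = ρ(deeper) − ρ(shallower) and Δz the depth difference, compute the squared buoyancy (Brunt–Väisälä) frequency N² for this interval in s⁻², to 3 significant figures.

Δρ = 998.16 − 998.02 = 0.14 kg m⁻³ over Δz = 115.3 − 42.1 = 73.2 m.
N² = (9.81/998.09) × (0.14/73.2) = 1.8798 × 10⁻⁵ s⁻² ≈ 1.88 × 10⁻⁵ s⁻².
A positive N² confirms static stability across the interval.

1.88 × 10⁻⁵ s⁻²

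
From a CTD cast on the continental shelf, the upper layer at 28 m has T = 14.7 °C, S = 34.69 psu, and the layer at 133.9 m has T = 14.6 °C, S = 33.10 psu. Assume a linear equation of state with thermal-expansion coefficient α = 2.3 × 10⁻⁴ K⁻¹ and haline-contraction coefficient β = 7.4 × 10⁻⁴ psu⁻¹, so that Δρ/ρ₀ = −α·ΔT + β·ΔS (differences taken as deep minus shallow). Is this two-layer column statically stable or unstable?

ΔT = 14.6 − 14.7 = -0.1 K and ΔS = 33.10 − 34.69 = -1.59 psu (deep − shallow).
−αΔT = 2.30 × 10⁻⁵; βΔS = -1.1766 × 10⁻³; sum Δρ/ρ₀ = -1.1536 × 10⁻³.
Δρ/ρ₀ < 0, so Δρ < 0: deeper water is lighter → statically unstable; the column would overturn.

unstable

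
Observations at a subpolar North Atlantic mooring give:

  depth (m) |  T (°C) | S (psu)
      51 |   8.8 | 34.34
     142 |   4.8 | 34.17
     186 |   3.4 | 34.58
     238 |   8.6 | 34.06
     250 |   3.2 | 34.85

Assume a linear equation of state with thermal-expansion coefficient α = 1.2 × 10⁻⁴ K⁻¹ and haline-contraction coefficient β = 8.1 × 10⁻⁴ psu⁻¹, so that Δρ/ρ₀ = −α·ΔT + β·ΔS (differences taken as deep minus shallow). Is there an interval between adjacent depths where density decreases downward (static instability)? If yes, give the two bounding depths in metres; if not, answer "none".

Evaluate Δρ/ρ₀ = −αΔT + βΔS across each adjacent pair:
  51–142 m: −αΔT+βΔS = −(1.2 × 10⁻⁴)(-4.0)+(8.1 × 10⁻⁴)(-0.17) = 3.4 × 10⁻⁴ → stable
  142–186 m: −αΔT+βΔS = −(1.2 × 10⁻⁴)(-1.4)+(8.1 × 10⁻⁴)(+0.41) = 5.0 × 10⁻⁴ → stable
  186–238 m: −αΔT+βΔS = −(1.2 × 10⁻⁴)(+5.2)+(8.1 × 10⁻⁴)(-0.52) = -1.0 × 10⁻³ → UNSTABLE
  238–250 m: −αΔT+βΔS = −(1.2 × 10⁻⁴)(-5.4)+(8.1 × 10⁻⁴)(+0.79) = 1.3 × 10⁻³ → stable
The 186–238 m interval has Δρ < 0: lighter water underlies denser water.

186–238 m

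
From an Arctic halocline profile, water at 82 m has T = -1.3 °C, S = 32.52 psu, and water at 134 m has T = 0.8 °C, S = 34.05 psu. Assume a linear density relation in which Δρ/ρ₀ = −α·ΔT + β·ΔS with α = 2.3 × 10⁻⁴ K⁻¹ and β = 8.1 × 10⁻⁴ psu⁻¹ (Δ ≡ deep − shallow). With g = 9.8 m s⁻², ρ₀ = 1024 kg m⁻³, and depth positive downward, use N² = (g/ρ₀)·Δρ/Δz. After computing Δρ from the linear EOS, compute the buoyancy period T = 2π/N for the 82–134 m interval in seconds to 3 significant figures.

526 s

ΔT = +2.1 K, ΔS = +1.53 psu (deep − shallow).
Δρ/ρ₀ = −αΔT + βΔS = -4.83 × 10⁻⁴ + 1.2393 × 10⁻³ = 7.563 × 10⁻⁴, so Δρ ≈ 0.7745 kg m⁻³.
N² = (g/ρ₀)·Δρ/Δz = g·(Δρ/ρ₀)/Δz = 9.8 × 7.563 × 10⁻⁴ / 52 = 1.4253 × 10⁻⁴ s⁻².
N = √(1.4253 × 10⁻⁴) = 0.011939 rad s⁻¹ → T = 2π/N = 526.27 s ≈ 526 s.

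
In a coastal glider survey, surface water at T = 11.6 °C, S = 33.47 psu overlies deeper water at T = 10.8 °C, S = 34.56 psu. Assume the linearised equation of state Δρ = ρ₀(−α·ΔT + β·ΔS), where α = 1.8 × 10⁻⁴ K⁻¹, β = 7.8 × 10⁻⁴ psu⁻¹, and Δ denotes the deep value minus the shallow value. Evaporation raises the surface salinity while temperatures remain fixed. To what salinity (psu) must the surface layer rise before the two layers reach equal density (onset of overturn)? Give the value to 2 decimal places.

34.74 psu

Neutral buoyancy requires −α(T_deep − T_surf) + β(S_deep − S_surf′) = 0.
S_surf′ = S_deep − (α/β)·ΔT = 34.56 − (1.8 × 10⁻⁴/7.8 × 10⁻⁴)·(-0.8) = 34.7446 psu.
Increase required: 34.7446 − 33.47 = 1.2746 psu.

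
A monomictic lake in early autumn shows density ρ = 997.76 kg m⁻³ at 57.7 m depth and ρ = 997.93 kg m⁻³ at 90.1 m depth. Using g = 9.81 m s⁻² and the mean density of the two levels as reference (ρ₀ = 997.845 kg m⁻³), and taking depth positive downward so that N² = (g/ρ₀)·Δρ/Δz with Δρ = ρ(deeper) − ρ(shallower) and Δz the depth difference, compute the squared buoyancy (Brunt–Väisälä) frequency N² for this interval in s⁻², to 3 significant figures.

5.16 × 10⁻⁵ s⁻²

Δρ = 997.93 − 997.76 = 0.17 kg m⁻³ over Δz = 90.1 − 57.7 = 32.4 m.
N² = (9.81/997.845) × (0.17/32.4) = 5.1583 × 10⁻⁵ s⁻² ≈ 5.16 × 10⁻⁵ s⁻².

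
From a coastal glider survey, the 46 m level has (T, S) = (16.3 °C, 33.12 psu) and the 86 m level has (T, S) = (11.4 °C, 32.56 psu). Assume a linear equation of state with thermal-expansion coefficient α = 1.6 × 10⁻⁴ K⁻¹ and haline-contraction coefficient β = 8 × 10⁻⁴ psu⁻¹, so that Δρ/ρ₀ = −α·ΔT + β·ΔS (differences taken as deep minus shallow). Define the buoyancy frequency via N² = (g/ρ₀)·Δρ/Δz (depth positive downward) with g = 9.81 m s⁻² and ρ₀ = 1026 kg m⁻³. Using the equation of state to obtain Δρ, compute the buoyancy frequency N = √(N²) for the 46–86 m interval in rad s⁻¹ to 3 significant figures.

9.08 × 10⁻³ rad s⁻¹

ΔT = -4.9 K, ΔS = -0.56 psu (deep − shallow).
Δρ/ρ₀ = −αΔT + βΔS = 7.84 × 10⁻⁴ − 4.48 × 10⁻⁴ = 3.36 × 10⁻⁴, so Δρ ≈ 0.3447 kg m⁻³.
N² = (g/ρ₀)·Δρ/Δz = g·(Δρ/ρ₀)/Δz = 9.81 × 3.36 × 10⁻⁴ / 40 = 8.2404 × 10⁻⁵ s⁻².
N = √(8.2404 × 10⁻⁵) = 9.0777 × 10⁻³ rad s⁻¹ ≈ 9.08 × 10⁻³ rad s⁻¹.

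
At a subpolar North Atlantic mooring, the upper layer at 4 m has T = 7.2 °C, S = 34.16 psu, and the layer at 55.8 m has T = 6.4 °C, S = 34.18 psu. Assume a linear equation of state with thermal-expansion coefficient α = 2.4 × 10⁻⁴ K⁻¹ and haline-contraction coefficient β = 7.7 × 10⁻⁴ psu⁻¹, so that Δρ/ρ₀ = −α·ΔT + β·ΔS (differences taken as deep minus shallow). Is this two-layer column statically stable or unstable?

ΔT = 6.4 − 7.2 = -0.8 K and ΔS = 34.18 − 34.16 = +0.02 psu (deep − shallow).
−αΔT = 1.92 × 10⁻⁴; βΔS = 1.54 × 10⁻⁵; sum Δρ/ρ₀ = 2.074 × 10⁻⁴.
Δρ/ρ₀ > 0, so Δρ > 0: deeper water is denser → statically stable.

stable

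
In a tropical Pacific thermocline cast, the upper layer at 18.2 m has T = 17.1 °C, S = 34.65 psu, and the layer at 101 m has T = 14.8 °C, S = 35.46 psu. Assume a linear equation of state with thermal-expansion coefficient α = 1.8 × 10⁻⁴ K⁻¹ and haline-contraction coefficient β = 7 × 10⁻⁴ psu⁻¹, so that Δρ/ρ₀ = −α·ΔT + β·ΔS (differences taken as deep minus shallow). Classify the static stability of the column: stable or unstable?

stable

ΔT = 14.8 − 17.1 = -2.3 K and ΔS = 35.46 − 34.65 = +0.81 psu (deep − shallow).
−αΔT = 4.14 × 10⁻⁴; βΔS = 5.67 × 10⁻⁴; sum Δρ/ρ₀ = 9.81 × 10⁻⁴.
Δρ/ρ₀ > 0, so Δρ > 0: deeper water is denser → statically stable.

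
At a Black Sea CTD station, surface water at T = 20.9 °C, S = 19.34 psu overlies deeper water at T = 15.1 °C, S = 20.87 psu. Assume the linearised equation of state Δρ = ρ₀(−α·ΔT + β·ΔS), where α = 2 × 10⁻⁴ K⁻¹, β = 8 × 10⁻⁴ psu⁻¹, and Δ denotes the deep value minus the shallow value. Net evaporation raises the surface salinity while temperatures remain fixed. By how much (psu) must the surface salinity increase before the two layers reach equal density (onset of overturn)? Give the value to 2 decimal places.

2.98 psu

Neutral buoyancy requires −α(T_deep − T_surf) + β(S_deep − S_surf′) = 0.
S_surf′ = S_deep − (α/β)·ΔT = 20.87 − (2 × 10⁻⁴/8 × 10⁻⁴)·(-5.8) = 22.3200 psu.
Increase required: 22.3200 − 19.34 = 2.9800 psu.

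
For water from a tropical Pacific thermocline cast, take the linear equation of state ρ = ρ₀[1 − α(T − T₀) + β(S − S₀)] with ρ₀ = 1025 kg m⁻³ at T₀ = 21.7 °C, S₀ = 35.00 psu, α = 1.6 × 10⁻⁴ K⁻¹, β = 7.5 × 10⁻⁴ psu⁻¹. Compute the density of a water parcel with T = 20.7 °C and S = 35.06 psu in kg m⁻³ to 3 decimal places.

1025.210 kg m⁻³

T − T₀ = -1.0 K, S − S₀ = +0.06 psu.
Bracket = 1 − α·(-1.0) + β·(+0.06) = 1 + (2.05 × 10⁻⁴) = 1.0002050.
ρ = 1025 × 1.0002050 = 1025.210 kg m⁻³.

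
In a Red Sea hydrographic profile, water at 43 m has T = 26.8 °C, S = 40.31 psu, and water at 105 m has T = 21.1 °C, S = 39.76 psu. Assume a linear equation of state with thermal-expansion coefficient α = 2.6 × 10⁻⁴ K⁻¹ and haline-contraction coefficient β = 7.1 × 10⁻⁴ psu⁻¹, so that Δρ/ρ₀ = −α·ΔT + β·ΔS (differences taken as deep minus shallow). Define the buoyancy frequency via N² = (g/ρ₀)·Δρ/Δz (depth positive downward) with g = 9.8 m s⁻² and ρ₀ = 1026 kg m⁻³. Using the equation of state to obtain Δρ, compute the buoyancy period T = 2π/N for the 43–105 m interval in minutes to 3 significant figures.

ΔT = -5.7 K, ΔS = -0.55 psu (deep − shallow).
Δρ/ρ₀ = −αΔT + βΔS = 1.482 × 10⁻³ − 3.905 × 10⁻⁴ = 1.0915 × 10⁻³, so Δρ ≈ 1.120 kg m⁻³.
N² = (g/ρ₀)·Δρ/Δz = g·(Δρ/ρ₀)/Δz = 9.8 × 1.0915 × 10⁻³ / 62 = 1.7253 × 10⁻⁴ s⁻².
N = √(1.7253 × 10⁻⁴) = 0.013135 rad s⁻¹ → T = 2π/N = 478.35 s = 7.9725 min ≈ 7.97 min.

7.97 min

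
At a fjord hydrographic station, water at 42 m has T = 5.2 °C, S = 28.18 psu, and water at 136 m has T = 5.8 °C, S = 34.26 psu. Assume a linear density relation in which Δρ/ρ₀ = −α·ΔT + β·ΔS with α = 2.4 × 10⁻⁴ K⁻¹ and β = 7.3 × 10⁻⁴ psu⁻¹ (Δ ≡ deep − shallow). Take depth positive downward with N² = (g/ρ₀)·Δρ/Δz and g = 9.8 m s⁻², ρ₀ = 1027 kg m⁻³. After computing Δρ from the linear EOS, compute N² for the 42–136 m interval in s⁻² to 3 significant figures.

4.48 × 10⁻⁴ s⁻²

ΔT = +0.6 K, ΔS = +6.08 psu (deep − shallow).
Δρ/ρ₀ = −αΔT + βΔS = -1.44 × 10⁻⁴ + 4.4384 × 10⁻³ = 4.2944 × 10⁻³, so Δρ ≈ 4.410 kg m⁻³.
N² = (g/ρ₀)·Δρ/Δz = g·(Δρ/ρ₀)/Δz = 9.8 × 4.2944 × 10⁻³ / 94 = 4.4771 × 10⁻⁴ s⁻² ≈ 4.48 × 10⁻⁴ s⁻².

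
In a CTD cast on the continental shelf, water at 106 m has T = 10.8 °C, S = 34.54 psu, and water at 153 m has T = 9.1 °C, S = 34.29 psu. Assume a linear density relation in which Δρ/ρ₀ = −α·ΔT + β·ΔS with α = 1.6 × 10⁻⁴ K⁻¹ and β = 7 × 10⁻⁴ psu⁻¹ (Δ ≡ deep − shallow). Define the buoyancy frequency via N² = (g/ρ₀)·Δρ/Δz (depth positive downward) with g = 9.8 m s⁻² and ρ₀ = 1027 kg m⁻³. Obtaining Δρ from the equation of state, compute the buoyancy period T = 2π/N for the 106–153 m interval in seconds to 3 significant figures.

1.40 × 10³ s

ΔT = -1.7 K, ΔS = -0.25 psu (deep − shallow).
Δρ/ρ₀ = −αΔT + βΔS = 2.72 × 10⁻⁴ − 1.75 × 10⁻⁴ = 9.70 × 10⁻⁵, so Δρ ≈ 0.09962 kg m⁻³.
N² = (g/ρ₀)·Δρ/Δz = g·(Δρ/ρ₀)/Δz = 9.8 × 9.70 × 10⁻⁵ / 47 = 2.0226 × 10⁻⁵ s⁻².
N = √(2.0226 × 10⁻⁵) = 4.4973 × 10⁻³ rad s⁻¹ → T = 2π/N = 1.3971 × 10³ s ≈ 1.40 × 10³ s.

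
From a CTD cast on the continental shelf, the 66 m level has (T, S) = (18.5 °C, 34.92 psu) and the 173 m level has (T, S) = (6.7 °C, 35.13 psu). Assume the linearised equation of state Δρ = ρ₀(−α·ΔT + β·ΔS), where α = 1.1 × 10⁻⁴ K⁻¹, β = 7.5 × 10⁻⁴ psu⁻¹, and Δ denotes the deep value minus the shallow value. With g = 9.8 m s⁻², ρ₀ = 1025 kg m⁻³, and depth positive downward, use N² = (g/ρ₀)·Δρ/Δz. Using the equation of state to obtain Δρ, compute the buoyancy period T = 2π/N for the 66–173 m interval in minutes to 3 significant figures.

9.07 min

ΔT = -11.8 K, ΔS = +0.21 psu (deep − shallow).
Δρ/ρ₀ = −αΔT + βΔS = 1.298 × 10⁻³ + 1.575 × 10⁻⁴ = 1.4555 × 10⁻³, so Δρ ≈ 1.492 kg m⁻³.
N² = (g/ρ₀)·Δρ/Δz = g·(Δρ/ρ₀)/Δz = 9.8 × 1.4555 × 10⁻³ / 107 = 1.3331 × 10⁻⁴ s⁻².
N = √(1.3331 × 10⁻⁴) = 0.011546 rad s⁻¹ → T = 2π/N = 544.19 s = 9.0698 min ≈ 9.07 min.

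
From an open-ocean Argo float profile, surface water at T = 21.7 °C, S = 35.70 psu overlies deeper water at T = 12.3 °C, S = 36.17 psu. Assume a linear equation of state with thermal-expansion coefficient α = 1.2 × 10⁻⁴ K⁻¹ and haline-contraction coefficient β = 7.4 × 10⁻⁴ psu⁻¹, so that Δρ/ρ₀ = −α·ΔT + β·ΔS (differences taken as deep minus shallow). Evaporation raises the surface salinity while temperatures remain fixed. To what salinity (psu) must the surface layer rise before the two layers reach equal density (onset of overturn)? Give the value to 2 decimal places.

Neutral buoyancy requires −α(T_deep − T_surf) + β(S_deep − S_surf′) = 0.
S_surf′ = S_deep − (α/β)·ΔT = 36.17 − (1.2 × 10⁻⁴/7.4 × 10⁻⁴)·(-9.4) = 37.6943 psu.
Increase required: 37.6943 − 35.70 = 1.9943 psu.

37.69 psu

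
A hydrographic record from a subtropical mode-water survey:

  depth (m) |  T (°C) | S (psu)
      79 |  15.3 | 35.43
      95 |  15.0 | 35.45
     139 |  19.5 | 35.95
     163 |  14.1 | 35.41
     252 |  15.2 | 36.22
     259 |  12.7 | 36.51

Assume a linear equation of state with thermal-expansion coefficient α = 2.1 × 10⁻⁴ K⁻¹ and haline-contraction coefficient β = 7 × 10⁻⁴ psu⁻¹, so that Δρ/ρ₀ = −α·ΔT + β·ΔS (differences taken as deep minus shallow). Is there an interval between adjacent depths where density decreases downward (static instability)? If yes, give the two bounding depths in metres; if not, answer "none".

Evaluate Δρ/ρ₀ = −αΔT + βΔS across each adjacent pair:
  79–95 m: −αΔT+βΔS = −(2.1 × 10⁻⁴)(-0.3)+(7 × 10⁻⁴)(+0.02) = 7.7 × 10⁻⁵ → stable
  95–139 m: −αΔT+βΔS = −(2.1 × 10⁻⁴)(+4.5)+(7 × 10⁻⁴)(+0.50) = -6.0 × 10⁻⁴ → UNSTABLE
  139–163 m: −αΔT+βΔS = −(2.1 × 10⁻⁴)(-5.4)+(7 × 10⁻⁴)(-0.54) = 7.6 × 10⁻⁴ → stable
  163–252 m: −αΔT+βΔS = −(2.1 × 10⁻⁴)(+1.1)+(7 × 10⁻⁴)(+0.81) = 3.4 × 10⁻⁴ → stable
  252–259 m: −αΔT+βΔS = −(2.1 × 10⁻⁴)(-2.5)+(7 × 10⁻⁴)(+0.29) = 7.3 × 10⁻⁴ → stable
The 95–139 m interval has Δρ < 0: lighter water underlies denser water.

95–139 m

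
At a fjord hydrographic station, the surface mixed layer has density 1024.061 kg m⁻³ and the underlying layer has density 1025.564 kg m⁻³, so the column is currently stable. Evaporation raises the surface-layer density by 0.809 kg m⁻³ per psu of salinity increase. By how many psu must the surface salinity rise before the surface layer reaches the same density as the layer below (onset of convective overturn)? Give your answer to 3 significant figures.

Density deficit of the surface layer: 1025.564 − 1024.061 = 1.503 kg m⁻³.
Required change = 1.503 / 0.809 = 1.86 psu.

1.86 psu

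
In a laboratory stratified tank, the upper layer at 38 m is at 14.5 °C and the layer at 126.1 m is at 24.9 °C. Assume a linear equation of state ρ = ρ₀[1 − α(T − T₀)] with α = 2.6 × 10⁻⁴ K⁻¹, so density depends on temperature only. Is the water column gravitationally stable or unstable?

unstable

ΔT = 24.9 − 14.5 = +10.4 K, so Δρ/ρ₀ = −αΔT = -2.704 × 10⁻³.
Δρ/ρ₀ < 0, so Δρ < 0: deeper water is lighter → statically unstable; the column would overturn.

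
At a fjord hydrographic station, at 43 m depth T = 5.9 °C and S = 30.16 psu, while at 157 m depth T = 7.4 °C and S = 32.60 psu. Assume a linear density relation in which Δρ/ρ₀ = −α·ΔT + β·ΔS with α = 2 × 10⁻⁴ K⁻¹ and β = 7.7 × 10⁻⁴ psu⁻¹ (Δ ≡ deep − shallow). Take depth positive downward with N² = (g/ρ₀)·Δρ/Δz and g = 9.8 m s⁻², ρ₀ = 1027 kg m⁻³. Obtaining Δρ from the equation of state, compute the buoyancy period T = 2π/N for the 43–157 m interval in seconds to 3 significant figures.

539 s

ΔT = +1.5 K, ΔS = +2.44 psu (deep − shallow).
Δρ/ρ₀ = −αΔT + βΔS = -3.00 × 10⁻⁴ + 1.8788 × 10⁻³ = 1.5788 × 10⁻³, so Δρ ≈ 1.621 kg m⁻³.
N² = (g/ρ₀)·Δρ/Δz = g·(Δρ/ρ₀)/Δz = 9.8 × 1.5788 × 10⁻³ / 114 = 1.3572 × 10⁻⁴ s⁻².
N = √(1.3572 × 10⁻⁴) = 0.011650 rad s⁻¹ → T = 2π/N = 539.33 s ≈ 539 s.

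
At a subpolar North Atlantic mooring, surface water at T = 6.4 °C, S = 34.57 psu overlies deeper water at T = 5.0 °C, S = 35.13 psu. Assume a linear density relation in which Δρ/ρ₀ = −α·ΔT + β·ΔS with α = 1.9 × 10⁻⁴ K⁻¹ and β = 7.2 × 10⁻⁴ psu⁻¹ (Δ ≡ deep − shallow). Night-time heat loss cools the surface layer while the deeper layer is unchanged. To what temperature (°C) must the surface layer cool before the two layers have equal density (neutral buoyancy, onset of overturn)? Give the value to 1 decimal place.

Neutral buoyancy requires Δρ = 0, i.e. −α(T_deep − T_surf′) + β(S_deep − S_surf) = 0.
T_surf′ = T_deep − (β/α)·ΔS = 5.0 − (7.2 × 10⁻⁴/1.9 × 10⁻⁴)·(+0.56) = 2.878 °C.
Cooling required: 6.4 − (2.878) = 3.522 °C.

2.9 °C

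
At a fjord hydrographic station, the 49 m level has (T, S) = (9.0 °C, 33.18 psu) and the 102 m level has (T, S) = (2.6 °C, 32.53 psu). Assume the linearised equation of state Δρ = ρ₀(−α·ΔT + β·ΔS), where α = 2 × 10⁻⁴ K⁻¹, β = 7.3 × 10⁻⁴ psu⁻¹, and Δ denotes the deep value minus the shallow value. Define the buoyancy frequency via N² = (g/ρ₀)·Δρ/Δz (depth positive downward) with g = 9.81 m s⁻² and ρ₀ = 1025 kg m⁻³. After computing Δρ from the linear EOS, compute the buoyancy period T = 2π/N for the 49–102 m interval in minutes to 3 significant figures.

8.58 min

ΔT = -6.4 K, ΔS = -0.65 psu (deep − shallow).
Δρ/ρ₀ = −αΔT + βΔS = 1.28 × 10⁻³ − 4.745 × 10⁻⁴ = 8.055 × 10⁻⁴, so Δρ ≈ 0.8256 kg m⁻³.
N² = (g/ρ₀)·Δρ/Δz = g·(Δρ/ρ₀)/Δz = 9.81 × 8.055 × 10⁻⁴ / 53 = 1.4909 × 10⁻⁴ s⁻².
N = √(1.4909 × 10⁻⁴) = 0.012210 rad s⁻¹ → T = 2π/N = 514.59 s = 8.5765 min ≈ 8.58 min.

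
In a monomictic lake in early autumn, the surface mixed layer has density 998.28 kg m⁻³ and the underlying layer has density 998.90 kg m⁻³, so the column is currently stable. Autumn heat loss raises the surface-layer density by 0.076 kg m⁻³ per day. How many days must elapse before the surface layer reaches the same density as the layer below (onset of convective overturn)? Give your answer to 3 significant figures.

8.16 days

Density deficit of the surface layer: 998.90 − 998.28 = 0.62 kg m⁻³.
Required change = 0.62 / 0.076 = 8.16 days.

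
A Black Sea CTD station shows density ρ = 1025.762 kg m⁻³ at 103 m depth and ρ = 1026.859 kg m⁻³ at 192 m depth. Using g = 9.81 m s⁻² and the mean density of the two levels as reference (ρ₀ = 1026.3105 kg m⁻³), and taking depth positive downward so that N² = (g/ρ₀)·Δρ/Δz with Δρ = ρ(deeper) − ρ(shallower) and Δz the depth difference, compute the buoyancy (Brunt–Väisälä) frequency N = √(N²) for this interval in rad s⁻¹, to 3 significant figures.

0.0109 rad s⁻¹

Δρ = 1026.859 − 1025.762 = 1.097 kg m⁻³ over Δz = 192 − 103 = 89 m.
N² = (9.81/1026.3105) × (1.097/89) = 1.1782 × 10⁻⁴ s⁻².
N = √(1.1782 × 10⁻⁴) = 0.010854 rad s⁻¹ ≈ 0.0109 rad s⁻¹.
N² > 0, so the interval is statically stable.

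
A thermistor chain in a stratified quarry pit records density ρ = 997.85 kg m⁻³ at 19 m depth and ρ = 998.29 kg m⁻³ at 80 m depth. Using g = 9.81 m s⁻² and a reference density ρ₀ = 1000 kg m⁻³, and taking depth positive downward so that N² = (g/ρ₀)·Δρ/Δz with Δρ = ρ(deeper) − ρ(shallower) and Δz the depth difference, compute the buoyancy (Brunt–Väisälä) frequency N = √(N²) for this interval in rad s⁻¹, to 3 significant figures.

Δρ = 998.29 − 997.85 = 0.44 kg m⁻³ over Δz = 80 − 19 = 61 m.
N² = (9.81/1000) × (0.44/61) = 7.0761 × 10⁻⁵ s⁻².
N = √(7.0761 × 10⁻⁵) = 8.4120 × 10⁻³ rad s⁻¹ ≈ 8.41 × 10⁻³ rad s⁻¹.

8.41 × 10⁻³ rad s⁻¹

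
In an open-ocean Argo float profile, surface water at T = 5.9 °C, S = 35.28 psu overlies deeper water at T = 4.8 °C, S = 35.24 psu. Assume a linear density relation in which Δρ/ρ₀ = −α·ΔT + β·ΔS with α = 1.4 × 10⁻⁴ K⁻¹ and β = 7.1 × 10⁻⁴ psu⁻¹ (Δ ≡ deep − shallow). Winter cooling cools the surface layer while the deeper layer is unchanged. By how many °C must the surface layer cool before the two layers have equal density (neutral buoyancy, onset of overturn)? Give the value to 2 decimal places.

0.90 °C

Neutral buoyancy requires Δρ = 0, i.e. −α(T_deep − T_surf′) + β(S_deep − S_surf) = 0.
T_surf′ = T_deep − (β/α)·ΔS = 4.8 − (7.1 × 10⁻⁴/1.4 × 10⁻⁴)·(-0.04) = 5.0029 °C.
Cooling required: 5.9 − (5.0029) = 0.8971 °C.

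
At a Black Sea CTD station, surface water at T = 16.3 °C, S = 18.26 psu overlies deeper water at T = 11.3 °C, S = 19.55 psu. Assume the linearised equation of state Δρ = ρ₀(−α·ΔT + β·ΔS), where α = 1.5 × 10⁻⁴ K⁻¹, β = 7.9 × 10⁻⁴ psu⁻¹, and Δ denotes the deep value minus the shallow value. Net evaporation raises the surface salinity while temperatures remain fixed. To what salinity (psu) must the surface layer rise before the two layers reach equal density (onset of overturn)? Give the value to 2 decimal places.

20.50 psu

Neutral buoyancy requires −α(T_deep − T_surf) + β(S_deep − S_surf′) = 0.
S_surf′ = S_deep − (α/β)·ΔT = 19.55 − (1.5 × 10⁻⁴/7.9 × 10⁻⁴)·(-5.0) = 20.4994 psu.
Increase required: 20.4994 − 18.26 = 2.2394 psu.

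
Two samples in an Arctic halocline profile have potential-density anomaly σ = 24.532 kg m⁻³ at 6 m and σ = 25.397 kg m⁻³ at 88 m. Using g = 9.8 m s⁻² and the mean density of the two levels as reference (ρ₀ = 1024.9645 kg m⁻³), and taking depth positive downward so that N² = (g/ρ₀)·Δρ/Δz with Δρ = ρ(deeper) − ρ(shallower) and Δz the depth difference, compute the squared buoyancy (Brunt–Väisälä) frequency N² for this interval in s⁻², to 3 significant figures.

Δρ = 1025.397 − 1024.532 = 0.865 kg m⁻³ over Δz = 88 − 6 = 82 m.
N² = (9.8/1024.9645) × (0.865/82) = 1.0086 × 10⁻⁴ s⁻² ≈ 1.01 × 10⁻⁴ s⁻².

1.01 × 10⁻⁴ s⁻²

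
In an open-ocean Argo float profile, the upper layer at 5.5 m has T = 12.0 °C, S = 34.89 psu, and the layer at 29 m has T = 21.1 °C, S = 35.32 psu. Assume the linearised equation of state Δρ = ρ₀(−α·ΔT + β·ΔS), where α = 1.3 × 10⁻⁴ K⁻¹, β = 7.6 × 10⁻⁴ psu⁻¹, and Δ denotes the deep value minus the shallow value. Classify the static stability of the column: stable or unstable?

unstable

ΔT = 21.1 − 12.0 = +9.1 K and ΔS = 35.32 − 34.89 = +0.43 psu (deep − shallow).
−αΔT = -1.183 × 10⁻³; βΔS = 3.268 × 10⁻⁴; sum Δρ/ρ₀ = -8.562 × 10⁻⁴.
Δρ/ρ₀ < 0, so Δρ < 0: deeper water is lighter → statically unstable; the column would overturn.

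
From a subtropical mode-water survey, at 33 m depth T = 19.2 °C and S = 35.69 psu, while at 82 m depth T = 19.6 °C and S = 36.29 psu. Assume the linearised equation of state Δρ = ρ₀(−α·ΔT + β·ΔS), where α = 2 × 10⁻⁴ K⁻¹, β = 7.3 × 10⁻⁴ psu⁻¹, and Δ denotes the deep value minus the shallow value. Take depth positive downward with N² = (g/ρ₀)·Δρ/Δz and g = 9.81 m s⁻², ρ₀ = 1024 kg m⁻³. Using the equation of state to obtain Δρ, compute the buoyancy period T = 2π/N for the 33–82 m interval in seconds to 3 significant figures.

742 s

ΔT = +0.4 K, ΔS = +0.60 psu (deep − shallow).
Δρ/ρ₀ = −αΔT + βΔS = -8.00 × 10⁻⁵ + 4.38 × 10⁻⁴ = 3.58 × 10⁻⁴, so Δρ ≈ 0.3666 kg m⁻³.
N² = (g/ρ₀)·Δρ/Δz = g·(Δρ/ρ₀)/Δz = 9.81 × 3.58 × 10⁻⁴ / 49 = 7.1673 × 10⁻⁵ s⁻².
N = √(7.1673 × 10⁻⁵) = 8.4660 × 10⁻³ rad s⁻¹ → T = 2π/N = 742.17 s ≈ 742 s.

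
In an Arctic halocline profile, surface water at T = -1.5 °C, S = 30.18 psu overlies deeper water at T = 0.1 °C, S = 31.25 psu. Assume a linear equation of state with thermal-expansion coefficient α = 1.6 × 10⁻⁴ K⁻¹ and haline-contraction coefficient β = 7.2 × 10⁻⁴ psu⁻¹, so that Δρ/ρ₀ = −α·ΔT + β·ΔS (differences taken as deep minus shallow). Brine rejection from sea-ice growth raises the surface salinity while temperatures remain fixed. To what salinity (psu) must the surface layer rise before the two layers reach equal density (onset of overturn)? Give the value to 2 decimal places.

Neutral buoyancy requires −α(T_deep − T_surf) + β(S_deep − S_surf′) = 0.
S_surf′ = S_deep − (α/β)·ΔT = 31.25 − (1.6 × 10⁻⁴/7.2 × 10⁻⁴)·(+1.6) = 30.8944 psu.
Increase required: 30.8944 − 30.18 = 0.7144 psu.

30.89 psu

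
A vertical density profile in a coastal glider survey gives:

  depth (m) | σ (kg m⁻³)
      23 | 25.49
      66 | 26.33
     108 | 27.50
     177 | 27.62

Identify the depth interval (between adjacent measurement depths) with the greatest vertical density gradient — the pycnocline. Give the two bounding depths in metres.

66–108 m

Compute the density gradient over each adjacent pair:
  23–66 m: Δρ/Δz = 0.84/43 = 0.020 kg m⁻⁴
  66–108 m: Δρ/Δz = 1.17/42 = 0.028 kg m⁻⁴
  108–177 m: Δρ/Δz = 0.12/69 = 1.7 × 10⁻³ kg m⁻⁴
The largest gradient is in the 66–108 m interval — the pycnocline.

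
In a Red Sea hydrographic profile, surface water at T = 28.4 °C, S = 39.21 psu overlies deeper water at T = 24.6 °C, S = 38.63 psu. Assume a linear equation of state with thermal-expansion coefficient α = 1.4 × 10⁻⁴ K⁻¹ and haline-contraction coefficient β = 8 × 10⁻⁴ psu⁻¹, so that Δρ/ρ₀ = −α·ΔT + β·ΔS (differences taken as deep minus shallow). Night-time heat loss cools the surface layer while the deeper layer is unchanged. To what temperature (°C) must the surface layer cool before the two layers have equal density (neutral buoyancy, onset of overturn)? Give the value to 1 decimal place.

Neutral buoyancy requires Δρ = 0, i.e. −α(T_deep − T_surf′) + β(S_deep − S_surf) = 0.
T_surf′ = T_deep − (β/α)·ΔS = 24.6 − (8 × 10⁻⁴/1.4 × 10⁻⁴)·(-0.58) = 27.914 °C.
Cooling required: 28.4 − (27.914) = 0.486 °C.

27.9 °C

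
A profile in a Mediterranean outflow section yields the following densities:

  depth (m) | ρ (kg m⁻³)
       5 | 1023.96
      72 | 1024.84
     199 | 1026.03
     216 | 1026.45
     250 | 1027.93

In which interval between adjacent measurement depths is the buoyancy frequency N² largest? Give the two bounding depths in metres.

Compute the density gradient over each adjacent pair:
  5–72 m: Δρ/Δz = 0.88/67 = 0.013 kg m⁻⁴
  72–199 m: Δρ/Δz = 1.19/127 = 9.4 × 10⁻³ kg m⁻⁴
  199–216 m: Δρ/Δz = 0.42/17 = 0.025 kg m⁻⁴
  216–250 m: Δρ/Δz = 1.48/34 = 0.044 kg m⁻⁴
The largest gradient is in the 216–250 m interval — the pycnocline.

216–250 m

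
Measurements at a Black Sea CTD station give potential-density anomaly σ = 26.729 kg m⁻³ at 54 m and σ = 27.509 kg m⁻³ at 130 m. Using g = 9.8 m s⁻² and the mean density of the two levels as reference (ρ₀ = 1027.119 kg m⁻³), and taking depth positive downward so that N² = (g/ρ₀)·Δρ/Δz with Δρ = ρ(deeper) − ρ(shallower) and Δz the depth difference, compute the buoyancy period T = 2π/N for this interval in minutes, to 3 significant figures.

Δρ = 1027.509 − 1026.729 = 0.780 kg m⁻³ over Δz = 130 − 54 = 76 m.
N² = (9.8/1027.119) × (0.780/76) = 9.7923 × 10⁻⁵ s⁻².
N = √(9.7923 × 10⁻⁵) = 9.8956 × 10⁻³ rad s⁻¹, so T = 2π/N = 634.95 s = 10.583 min ≈ 10.6 min.

10.6 min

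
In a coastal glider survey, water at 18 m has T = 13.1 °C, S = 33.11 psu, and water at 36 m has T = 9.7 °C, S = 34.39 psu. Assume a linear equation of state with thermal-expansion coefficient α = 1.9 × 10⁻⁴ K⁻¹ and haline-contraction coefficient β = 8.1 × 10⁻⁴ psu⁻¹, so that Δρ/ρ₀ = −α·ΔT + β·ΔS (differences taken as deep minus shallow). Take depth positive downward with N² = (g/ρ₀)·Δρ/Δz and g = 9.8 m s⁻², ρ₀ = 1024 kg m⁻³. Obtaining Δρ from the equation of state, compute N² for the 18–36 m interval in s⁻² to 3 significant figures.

9.16 × 10⁻⁴ s⁻²

ΔT = -3.4 K, ΔS = +1.28 psu (deep − shallow).
Δρ/ρ₀ = −αΔT + βΔS = 6.46 × 10⁻⁴ + 1.0368 × 10⁻³ = 1.6828 × 10⁻³, so Δρ ≈ 1.723 kg m⁻³.
N² = (g/ρ₀)·Δρ/Δz = g·(Δρ/ρ₀)/Δz = 9.8 × 1.6828 × 10⁻³ / 18 = 9.1619 × 10⁻⁴ s⁻² ≈ 9.16 × 10⁻⁴ s⁻².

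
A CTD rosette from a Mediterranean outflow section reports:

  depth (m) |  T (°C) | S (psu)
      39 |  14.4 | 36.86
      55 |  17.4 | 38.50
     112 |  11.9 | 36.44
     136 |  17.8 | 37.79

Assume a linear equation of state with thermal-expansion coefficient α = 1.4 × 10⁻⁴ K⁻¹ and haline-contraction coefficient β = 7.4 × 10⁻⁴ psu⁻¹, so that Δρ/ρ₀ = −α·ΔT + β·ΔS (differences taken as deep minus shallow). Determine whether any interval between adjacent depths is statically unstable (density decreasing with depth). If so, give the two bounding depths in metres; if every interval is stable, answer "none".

55–112 m

Evaluate Δρ/ρ₀ = −αΔT + βΔS across each adjacent pair:
  39–55 m: −αΔT+βΔS = −(1.4 × 10⁻⁴)(+3.0)+(7.4 × 10⁻⁴)(+1.64) = 7.9 × 10⁻⁴ → stable
  55–112 m: −αΔT+βΔS = −(1.4 × 10⁻⁴)(-5.5)+(7.4 × 10⁻⁴)(-2.06) = -7.5 × 10⁻⁴ → UNSTABLE
  112–136 m: −αΔT+βΔS = −(1.4 × 10⁻⁴)(+5.9)+(7.4 × 10⁻⁴)(+1.35) = 1.7 × 10⁻⁴ → stable
The 55–112 m interval has Δρ < 0: lighter water underlies denser water.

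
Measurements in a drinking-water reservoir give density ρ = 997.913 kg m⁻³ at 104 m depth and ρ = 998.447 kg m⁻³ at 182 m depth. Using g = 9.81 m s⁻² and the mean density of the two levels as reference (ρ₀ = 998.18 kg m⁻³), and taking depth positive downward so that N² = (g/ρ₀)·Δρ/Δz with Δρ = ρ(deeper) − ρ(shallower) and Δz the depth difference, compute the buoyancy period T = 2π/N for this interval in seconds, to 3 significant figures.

Δρ = 998.447 − 997.913 = 0.534 kg m⁻³ over Δz = 182 − 104 = 78 m.
N² = (9.81/998.18) × (0.534/78) = 6.7283 × 10⁻⁵ s⁻².
N = √(6.7283 × 10⁻⁵) = 8.2026 × 10⁻³ rad s⁻¹, so T = 2π/N = 766.00 s ≈ 766 s.

766 s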